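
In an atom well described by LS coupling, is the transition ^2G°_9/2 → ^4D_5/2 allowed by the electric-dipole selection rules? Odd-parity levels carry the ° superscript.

forbidden

Parity must change: odd → even — passes.
ΔS = 0: S: 1/2 → 3/2 — fails.
ΔL = 0, ±1 (not L=0↔0): L: 4 → 2, ΔL = -2 — fails.
ΔJ = 0, ±1 (not J=0↔0): J: 9/2 → 5/2, ΔJ = -2 — fails.
Rule(s) violated: ΔS, ΔL, ΔJ.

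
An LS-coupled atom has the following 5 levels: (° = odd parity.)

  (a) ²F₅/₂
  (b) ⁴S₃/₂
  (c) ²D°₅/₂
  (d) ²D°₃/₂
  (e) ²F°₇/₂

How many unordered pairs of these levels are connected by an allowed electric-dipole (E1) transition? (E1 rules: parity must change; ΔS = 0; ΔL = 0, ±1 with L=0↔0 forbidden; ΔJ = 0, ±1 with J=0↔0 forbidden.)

(a)–(b): forbidden (parity, ΔS, ΔL).
(a)–(c): allowed.
(a)–(d): allowed.
(a)–(e): allowed.
(b)–(c): forbidden (ΔS, ΔL).
(b)–(d): forbidden (ΔS, ΔL).
(b)–(e): forbidden (ΔS, ΔL, ΔJ).
(c)–(d): forbidden (parity).
(c)–(e): forbidden (parity).
(d)–(e): forbidden (parity, ΔJ).
Allowed pairs: 3 of 10.

3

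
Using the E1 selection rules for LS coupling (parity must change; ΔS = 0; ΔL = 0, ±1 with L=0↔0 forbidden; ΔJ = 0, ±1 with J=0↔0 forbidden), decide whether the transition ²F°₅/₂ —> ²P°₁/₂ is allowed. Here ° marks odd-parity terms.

forbidden

Reading off the term symbols: S 1/2→1/2, L 3→1, J 5/2→1/2, parity odd→odd.
Parity must change: odd → odd — fails.
ΔS = 0: S: 1/2 → 1/2 — passes.
ΔL = 0, ±1 (not L=0↔0): L: 3 → 1, ΔL = -2 — fails.
ΔJ = 0, ±1 (not J=0↔0): J: 5/2 → 1/2, ΔJ = -2 — fails.
Rule(s) violated: parity, ΔL, ΔJ.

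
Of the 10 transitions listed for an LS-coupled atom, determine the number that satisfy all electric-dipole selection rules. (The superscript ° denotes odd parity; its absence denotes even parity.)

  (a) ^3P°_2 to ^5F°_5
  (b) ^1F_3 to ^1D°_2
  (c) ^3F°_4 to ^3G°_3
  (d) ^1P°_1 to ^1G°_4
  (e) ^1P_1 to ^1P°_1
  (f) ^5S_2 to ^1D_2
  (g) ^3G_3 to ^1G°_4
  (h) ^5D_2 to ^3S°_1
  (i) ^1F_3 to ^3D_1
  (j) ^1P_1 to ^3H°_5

2

(a) forbidden (parity, ΔS, ΔL, ΔJ fail)
(b) allowed
(c) forbidden (parity fails)
(d) forbidden (parity, ΔL, ΔJ fail)
(e) allowed
(f) forbidden (parity, ΔS, ΔL fail)
(g) forbidden (ΔS fails)
(h) forbidden (ΔS, ΔL fail)
(i) forbidden (parity, ΔS, ΔJ fail)
(j) forbidden (ΔS, ΔL, ΔJ fail)
Total allowed: 2 of 10.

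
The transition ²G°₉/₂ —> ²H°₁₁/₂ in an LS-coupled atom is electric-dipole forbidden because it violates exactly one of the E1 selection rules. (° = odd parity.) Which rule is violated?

Reading off the term symbols: S 1/2→1/2, L 4→5, J 9/2→11/2, parity odd→odd.
Parity must change: odd → odd — fails.
ΔS = 0: S: 1/2 → 1/2 — passes.
ΔL = 0, ±1 (not L=0↔0): L: 4 → 5, ΔL = +1 — passes.
ΔJ = 0, ±1 (not J=0↔0): J: 9/2 → 11/2, ΔJ = +1 — passes.

parity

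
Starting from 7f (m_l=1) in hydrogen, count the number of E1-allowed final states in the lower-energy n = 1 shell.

E1 requires l_f ∈ {2, 4}, but neither lies in [0, 0], so no final state is reachable.
Total: 0.

0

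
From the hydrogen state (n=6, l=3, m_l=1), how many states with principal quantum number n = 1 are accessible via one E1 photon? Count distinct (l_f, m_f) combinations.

0

E1 requires l_f ∈ {2, 4}, but neither lies in [0, 0], so no final state is reachable.
Total: 0.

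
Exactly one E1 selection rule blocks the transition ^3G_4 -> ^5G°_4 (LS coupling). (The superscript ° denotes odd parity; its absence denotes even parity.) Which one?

the ΔS = 0 rule

Parity must change: even → odd — ok.
ΔS = 0: S: 1 → 2 — fails.
ΔL = 0, ±1 (not L=0↔0): L: 4 → 4, ΔL = +0 — ok.
ΔJ = 0, ±1 (not J=0↔0): J: 4 → 4, ΔJ = +0 — ok.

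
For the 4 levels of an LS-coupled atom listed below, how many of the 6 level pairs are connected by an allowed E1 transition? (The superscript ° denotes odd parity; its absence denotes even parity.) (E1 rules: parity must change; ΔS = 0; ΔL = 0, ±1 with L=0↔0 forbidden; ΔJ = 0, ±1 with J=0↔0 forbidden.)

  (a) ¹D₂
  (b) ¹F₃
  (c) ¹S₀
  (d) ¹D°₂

2

(a)–(b): forbidden (parity).
(a)–(c): forbidden (parity, ΔL, ΔJ).
(a)–(d): allowed.
(b)–(c): forbidden (parity, ΔL, ΔJ).
(b)–(d): allowed.
(c)–(d): forbidden (ΔL, ΔJ).
Allowed pairs: 2 of 6.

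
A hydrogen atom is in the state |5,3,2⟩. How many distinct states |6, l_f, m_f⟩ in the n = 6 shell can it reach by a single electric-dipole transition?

5

E1 requires Δl = ±1, so l_f ∈ {2, 4}; with 0 ≤ l_f ≤ n_f−1 = 5, the allowed l_f values are {2, 4}.
For l_f = 2: m_f ∈ {m_i−1, m_i, m_i+1} ∩ [−2, 2] = {1, 2} → 2 states.
For l_f = 4: m_f ∈ {m_i−1, m_i, m_i+1} ∩ [−4, 4] = {1, 2, 3} → 3 states.
Total: 5.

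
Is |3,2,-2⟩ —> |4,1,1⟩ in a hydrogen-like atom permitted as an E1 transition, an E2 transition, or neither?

neither

Δl = 1 − 2 = -1; l_i + l_f = 3.
Δm_l = +3.
E1 (Δl = ±1, |Δm_l| ≤ 1): not satisfied.
E2 (Δl = 0,±2, l_i+l_f ≥ 2, |Δm_l| ≤ 2): not satisfied.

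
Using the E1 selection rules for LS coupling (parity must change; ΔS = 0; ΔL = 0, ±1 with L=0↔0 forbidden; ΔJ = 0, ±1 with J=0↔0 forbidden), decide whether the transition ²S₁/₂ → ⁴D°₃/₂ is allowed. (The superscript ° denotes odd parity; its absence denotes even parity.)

ΔL = 0, ±1 (not L=0↔0): L: 0 → 2, ΔL = +2 — fails.
ΔS = 0: S: 1/2 → 3/2 — fails.
Parity must change: even → odd — ok.
ΔJ = 0, ±1 (not J=0↔0): J: 1/2 → 3/2, ΔJ = +1 — ok.
Rule(s) violated: ΔS, ΔL.

forbidden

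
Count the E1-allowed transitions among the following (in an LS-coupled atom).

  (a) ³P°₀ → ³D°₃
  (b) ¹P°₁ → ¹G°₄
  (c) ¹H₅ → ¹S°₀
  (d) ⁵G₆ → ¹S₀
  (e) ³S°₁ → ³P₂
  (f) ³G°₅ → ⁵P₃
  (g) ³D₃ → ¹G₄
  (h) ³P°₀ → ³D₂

(a) forbidden (parity, ΔJ fail)
(b) forbidden (parity, ΔL, ΔJ fail)
(c) forbidden (ΔL, ΔJ fail)
(d) forbidden (parity, ΔS, ΔL, ΔJ fail)
(e) allowed
(f) forbidden (ΔS, ΔL, ΔJ fail)
(g) forbidden (parity, ΔS, ΔL fail)
(h) forbidden (ΔJ fails)
Total allowed: 1 of 8.

1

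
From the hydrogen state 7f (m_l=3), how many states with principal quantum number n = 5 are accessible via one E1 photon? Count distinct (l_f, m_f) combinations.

4

E1 requires Δl = ±1, so l_f ∈ {2, 4}; with 0 ≤ l_f ≤ n_f−1 = 4, the allowed l_f values are {2, 4}.
For l_f = 2: m_f ∈ {m_i−1, m_i, m_i+1} ∩ [−2, 2] = {2} → 1 state.
For l_f = 4: m_f ∈ {m_i−1, m_i, m_i+1} ∩ [−4, 4] = {2, 3, 4} → 3 states.
Total: 4.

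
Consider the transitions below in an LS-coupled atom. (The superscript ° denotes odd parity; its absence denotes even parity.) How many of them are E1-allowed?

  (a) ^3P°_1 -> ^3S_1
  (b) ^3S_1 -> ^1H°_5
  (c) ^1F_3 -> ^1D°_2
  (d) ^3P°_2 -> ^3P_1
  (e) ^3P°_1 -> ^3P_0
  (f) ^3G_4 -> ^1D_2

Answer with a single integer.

4

(a) allowed
(b) forbidden (ΔS, ΔL, ΔJ fail)
(c) allowed
(d) allowed
(e) allowed
(f) forbidden (parity, ΔS, ΔL, ΔJ fail)
Total allowed: 4 of 6.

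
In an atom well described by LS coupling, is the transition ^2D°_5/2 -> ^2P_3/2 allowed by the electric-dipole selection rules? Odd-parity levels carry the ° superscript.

allowed

ΔS = 0: S: 1/2 → 1/2 — satisfied.
Parity must change: odd → even — satisfied.
ΔJ = 0, ±1 (not J=0↔0): J: 5/2 → 3/2, ΔJ = -1 — satisfied.
ΔL = 0, ±1 (not L=0↔0): L: 2 → 1, ΔL = -1 — satisfied.
All four E1 rules are satisfied.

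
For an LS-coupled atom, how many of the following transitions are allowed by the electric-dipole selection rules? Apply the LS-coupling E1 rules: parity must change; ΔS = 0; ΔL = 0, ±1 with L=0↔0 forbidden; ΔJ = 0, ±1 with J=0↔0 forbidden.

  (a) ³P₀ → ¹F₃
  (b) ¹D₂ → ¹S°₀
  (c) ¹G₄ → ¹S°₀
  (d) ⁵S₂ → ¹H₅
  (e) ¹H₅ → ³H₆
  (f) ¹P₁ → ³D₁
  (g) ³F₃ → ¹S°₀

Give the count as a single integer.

0

(a) forbidden (parity, ΔS, ΔL, ΔJ fail)
(b) forbidden (ΔL, ΔJ fail)
(c) forbidden (ΔL, ΔJ fail)
(d) forbidden (parity, ΔS, ΔL, ΔJ fail)
(e) forbidden (parity, ΔS fail)
(f) forbidden (parity, ΔS fail)
(g) forbidden (ΔS, ΔL, ΔJ fail)
Total allowed: 0 of 7.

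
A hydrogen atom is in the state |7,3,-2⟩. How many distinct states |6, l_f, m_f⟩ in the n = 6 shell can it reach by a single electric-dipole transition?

E1 requires Δl = ±1, so l_f ∈ {2, 4}; with 0 ≤ l_f ≤ n_f−1 = 5, the allowed l_f values are {2, 4}.
For l_f = 2: m_f ∈ {m_i−1, m_i, m_i+1} ∩ [−2, 2] = {-2, -1} → 2 states.
For l_f = 4: m_f ∈ {m_i−1, m_i, m_i+1} ∩ [−4, 4] = {-3, -2, -1} → 3 states.
Total: 5.

5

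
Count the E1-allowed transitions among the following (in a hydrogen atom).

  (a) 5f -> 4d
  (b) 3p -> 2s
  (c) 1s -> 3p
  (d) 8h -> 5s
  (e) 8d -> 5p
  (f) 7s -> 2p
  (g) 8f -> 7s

5

(a) allowed
(b) allowed
(c) allowed
(d) forbidden — Δl = -5 (E1 requires Δl = ±1)
(e) allowed
(f) allowed
(g) forbidden — Δl = -3 (E1 requires Δl = ±1)
Total allowed: 5 of 7.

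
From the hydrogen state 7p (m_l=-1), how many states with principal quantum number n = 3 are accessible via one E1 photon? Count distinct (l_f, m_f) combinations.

4

E1 requires Δl = ±1, so l_f ∈ {0, 2}; with 0 ≤ l_f ≤ n_f−1 = 2, the allowed l_f values are {0, 2}.
For l_f = 0: m_f ∈ {m_i−1, m_i, m_i+1} ∩ [−0, 0] = {0} → 1 state.
For l_f = 2: m_f ∈ {m_i−1, m_i, m_i+1} ∩ [−2, 2] = {-2, -1, 0} → 3 states.
Total: 4.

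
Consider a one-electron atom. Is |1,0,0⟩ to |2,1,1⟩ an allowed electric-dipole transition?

l: 0 → 1 (Δl = +1). Δl = ±1 passes.
m_l: 0 → 1 (Δm_l = +1). |Δm_l| ≤ 1 passes.
All E1 selection rules are satisfied.

allowed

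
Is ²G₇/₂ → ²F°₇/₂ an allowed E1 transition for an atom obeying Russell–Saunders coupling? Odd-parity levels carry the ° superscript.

Initial level: S=1/2, L=4, J=7/2, parity even. Final level: S=1/2, L=3, J=7/2, parity odd.
Parity must change: even → odd — satisfied.
ΔS = 0: S: 1/2 → 1/2 — satisfied.
ΔL = 0, ±1 (not L=0↔0): L: 4 → 3, ΔL = -1 — satisfied.
ΔJ = 0, ±1 (not J=0↔0): J: 7/2 → 7/2, ΔJ = +0 — satisfied.
All four E1 rules are satisfied.

allowed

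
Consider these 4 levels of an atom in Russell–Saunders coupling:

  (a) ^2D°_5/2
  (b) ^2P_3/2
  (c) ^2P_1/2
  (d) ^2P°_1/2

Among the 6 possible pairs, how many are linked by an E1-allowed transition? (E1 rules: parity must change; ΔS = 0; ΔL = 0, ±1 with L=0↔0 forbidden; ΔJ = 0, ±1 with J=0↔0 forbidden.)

3

(a)–(b): allowed.
(a)–(c): forbidden (ΔJ).
(a)–(d): forbidden (parity, ΔJ).
(b)–(c): forbidden (parity).
(b)–(d): allowed.
(c)–(d): allowed.
Allowed pairs: 3 of 6.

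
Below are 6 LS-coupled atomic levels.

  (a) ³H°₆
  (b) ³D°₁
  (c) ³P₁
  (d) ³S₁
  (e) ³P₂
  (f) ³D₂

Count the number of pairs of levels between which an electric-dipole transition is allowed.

(a)–(b): forbidden (parity, ΔL, ΔJ).
(a)–(c): forbidden (ΔL, ΔJ).
(a)–(d): forbidden (ΔL, ΔJ).
(a)–(e): forbidden (ΔL, ΔJ).
(a)–(f): forbidden (ΔL, ΔJ).
(b)–(c): allowed.
(b)–(d): forbidden (ΔL).
(b)–(e): allowed.
(b)–(f): allowed.
(c)–(d): forbidden (parity).
(c)–(e): forbidden (parity).
(c)–(f): forbidden (parity).
(d)–(e): forbidden (parity).
(d)–(f): forbidden (parity, ΔL).
(e)–(f): forbidden (parity).
Allowed pairs: 3 of 15.

3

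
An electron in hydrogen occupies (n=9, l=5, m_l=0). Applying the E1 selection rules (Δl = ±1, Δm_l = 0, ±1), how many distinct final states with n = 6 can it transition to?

E1 requires Δl = ±1, so l_f ∈ {4, 6}; with 0 ≤ l_f ≤ n_f−1 = 5, the allowed l_f values are {4}.
For l_f = 4: m_f ∈ {m_i−1, m_i, m_i+1} ∩ [−4, 4] = {-1, 0, 1} → 3 states.
Total: 3.

3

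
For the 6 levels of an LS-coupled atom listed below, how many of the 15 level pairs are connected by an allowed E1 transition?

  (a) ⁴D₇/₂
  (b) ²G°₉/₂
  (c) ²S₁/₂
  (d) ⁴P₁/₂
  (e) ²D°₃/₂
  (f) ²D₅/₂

(a)–(b): forbidden (ΔS, ΔL).
(a)–(c): forbidden (parity, ΔS, ΔL, ΔJ).
(a)–(d): forbidden (parity, ΔJ).
(a)–(e): forbidden (ΔS, ΔJ).
(a)–(f): forbidden (parity, ΔS).
(b)–(c): forbidden (ΔL, ΔJ).
(b)–(d): forbidden (ΔS, ΔL, ΔJ).
(b)–(e): forbidden (parity, ΔL, ΔJ).
(b)–(f): forbidden (ΔL, ΔJ).
(c)–(d): forbidden (parity, ΔS).
(c)–(e): forbidden (ΔL).
(c)–(f): forbidden (parity, ΔL, ΔJ).
(d)–(e): forbidden (ΔS).
(d)–(f): forbidden (parity, ΔS, ΔJ).
(e)–(f): allowed.
Allowed pairs: 1 of 15.

1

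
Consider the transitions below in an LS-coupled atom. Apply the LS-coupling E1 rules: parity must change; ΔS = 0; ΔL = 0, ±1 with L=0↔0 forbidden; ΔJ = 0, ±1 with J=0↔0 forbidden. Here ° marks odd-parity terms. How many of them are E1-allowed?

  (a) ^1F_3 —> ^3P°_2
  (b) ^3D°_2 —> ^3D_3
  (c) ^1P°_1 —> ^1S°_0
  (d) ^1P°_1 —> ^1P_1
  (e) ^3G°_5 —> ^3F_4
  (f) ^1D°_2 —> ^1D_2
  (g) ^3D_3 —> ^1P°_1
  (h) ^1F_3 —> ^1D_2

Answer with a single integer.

(a) forbidden (ΔS, ΔL fail)
(b) allowed
(c) forbidden (parity fails)
(d) allowed
(e) allowed
(f) allowed
(g) forbidden (ΔS, ΔJ fail)
(h) forbidden (parity fails)
Total allowed: 4 of 8.

4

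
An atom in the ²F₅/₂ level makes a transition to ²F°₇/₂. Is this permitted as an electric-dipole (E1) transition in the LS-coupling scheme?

allowed

Reading off the term symbols: S 1/2→1/2, L 3→3, J 5/2→7/2, parity even→odd.
Parity must change: even → odd — ✓.
ΔS = 0: S: 1/2 → 1/2 — ✓.
ΔL = 0, ±1 (not L=0↔0): L: 3 → 3, ΔL = +0 — ✓.
ΔJ = 0, ±1 (not J=0↔0): J: 5/2 → 7/2, ΔJ = +1 — ✓.
All four E1 rules are satisfied.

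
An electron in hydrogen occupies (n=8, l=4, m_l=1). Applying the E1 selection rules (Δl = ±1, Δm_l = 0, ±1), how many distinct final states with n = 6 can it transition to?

E1 requires Δl = ±1, so l_f ∈ {3, 5}; with 0 ≤ l_f ≤ n_f−1 = 5, the allowed l_f values are {3, 5}.
For l_f = 3: m_f ∈ {m_i−1, m_i, m_i+1} ∩ [−3, 3] = {0, 1, 2} → 3 states.
For l_f = 5: m_f ∈ {m_i−1, m_i, m_i+1} ∩ [−5, 5] = {0, 1, 2} → 3 states.
Total: 6.

6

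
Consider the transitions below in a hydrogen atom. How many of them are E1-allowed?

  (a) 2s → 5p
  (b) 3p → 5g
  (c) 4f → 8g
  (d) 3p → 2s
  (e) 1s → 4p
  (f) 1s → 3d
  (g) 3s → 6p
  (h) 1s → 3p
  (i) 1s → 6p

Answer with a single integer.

(a) allowed
(b) forbidden — Δl = +3 (E1 requires Δl = ±1)
(c) allowed
(d) allowed
(e) allowed
(f) forbidden — Δl = +2 (E1 requires Δl = ±1)
(g) allowed
(h) allowed
(i) allowed
Total allowed: 7 of 9.

7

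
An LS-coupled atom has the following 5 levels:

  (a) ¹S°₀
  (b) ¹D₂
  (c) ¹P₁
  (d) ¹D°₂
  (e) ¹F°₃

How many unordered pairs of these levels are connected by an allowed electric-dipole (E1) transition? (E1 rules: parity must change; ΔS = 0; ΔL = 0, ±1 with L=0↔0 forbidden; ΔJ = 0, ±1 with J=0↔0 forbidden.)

4

(a)–(b): forbidden (ΔL, ΔJ).
(a)–(c): allowed.
(a)–(d): forbidden (parity, ΔL, ΔJ).
(a)–(e): forbidden (parity, ΔL, ΔJ).
(b)–(c): forbidden (parity).
(b)–(d): allowed.
(b)–(e): allowed.
(c)–(d): allowed.
(c)–(e): forbidden (ΔL, ΔJ).
(d)–(e): forbidden (parity).
Allowed pairs: 4 of 10.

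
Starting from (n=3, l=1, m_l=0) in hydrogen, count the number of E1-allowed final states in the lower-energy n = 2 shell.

1

E1 requires Δl = ±1, so l_f ∈ {0, 2}; with 0 ≤ l_f ≤ n_f−1 = 1, the allowed l_f values are {0}.
For l_f = 0: m_f ∈ {m_i−1, m_i, m_i+1} ∩ [−0, 0] = {0} → 1 state.
Total: 1.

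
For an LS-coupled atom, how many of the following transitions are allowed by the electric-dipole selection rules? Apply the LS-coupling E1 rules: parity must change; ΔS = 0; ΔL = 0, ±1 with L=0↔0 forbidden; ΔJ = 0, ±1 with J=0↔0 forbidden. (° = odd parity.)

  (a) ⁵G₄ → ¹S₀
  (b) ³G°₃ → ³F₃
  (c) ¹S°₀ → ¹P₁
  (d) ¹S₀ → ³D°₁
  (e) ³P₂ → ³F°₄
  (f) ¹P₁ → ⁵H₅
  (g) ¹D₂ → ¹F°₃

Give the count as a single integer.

(a) forbidden (parity, ΔS, ΔL, ΔJ fail)
(b) allowed
(c) allowed
(d) forbidden (ΔS, ΔL fail)
(e) forbidden (ΔL, ΔJ fail)
(f) forbidden (parity, ΔS, ΔL, ΔJ fail)
(g) allowed
Total allowed: 3 of 7.

3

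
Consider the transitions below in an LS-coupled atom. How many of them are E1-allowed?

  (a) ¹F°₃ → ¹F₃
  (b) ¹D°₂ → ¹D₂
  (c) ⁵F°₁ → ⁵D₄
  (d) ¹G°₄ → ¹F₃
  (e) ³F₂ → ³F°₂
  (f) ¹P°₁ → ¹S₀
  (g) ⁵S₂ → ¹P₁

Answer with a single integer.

5

(a) allowed
(b) allowed
(c) forbidden (ΔJ fails)
(d) allowed
(e) allowed
(f) allowed
(g) forbidden (parity, ΔS fail)
Total allowed: 5 of 7.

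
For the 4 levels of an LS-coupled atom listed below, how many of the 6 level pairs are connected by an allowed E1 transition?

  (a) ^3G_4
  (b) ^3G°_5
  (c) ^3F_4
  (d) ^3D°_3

3

(a)–(b): allowed.
(a)–(c): forbidden (parity).
(a)–(d): forbidden (ΔL).
(b)–(c): allowed.
(b)–(d): forbidden (parity, ΔL, ΔJ).
(c)–(d): allowed.
Allowed pairs: 3 of 6.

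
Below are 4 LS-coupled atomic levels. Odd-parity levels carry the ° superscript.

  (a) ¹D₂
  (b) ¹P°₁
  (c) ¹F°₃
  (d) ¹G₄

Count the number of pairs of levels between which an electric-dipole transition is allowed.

3

(a)–(b): allowed.
(a)–(c): allowed.
(a)–(d): forbidden (parity, ΔL, ΔJ).
(b)–(c): forbidden (parity, ΔL, ΔJ).
(b)–(d): forbidden (ΔL, ΔJ).
(c)–(d): allowed.
Allowed pairs: 3 of 6.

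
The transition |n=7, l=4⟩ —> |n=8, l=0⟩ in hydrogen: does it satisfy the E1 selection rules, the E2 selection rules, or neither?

Δl = 0 − 4 = -4; l_i + l_f = 4.
E1 (Δl = ±1): not satisfied.
E2 (Δl = 0,±2, l_i+l_f ≥ 2): not satisfied.

neither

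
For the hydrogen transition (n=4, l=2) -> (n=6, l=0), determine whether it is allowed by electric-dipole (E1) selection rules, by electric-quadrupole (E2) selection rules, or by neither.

E2

Δl = 0 − 2 = -2; l_i + l_f = 2.
E1 (Δl = ±1): not satisfied.
E2 (Δl = 0,±2, l_i+l_f ≥ 2): satisfied.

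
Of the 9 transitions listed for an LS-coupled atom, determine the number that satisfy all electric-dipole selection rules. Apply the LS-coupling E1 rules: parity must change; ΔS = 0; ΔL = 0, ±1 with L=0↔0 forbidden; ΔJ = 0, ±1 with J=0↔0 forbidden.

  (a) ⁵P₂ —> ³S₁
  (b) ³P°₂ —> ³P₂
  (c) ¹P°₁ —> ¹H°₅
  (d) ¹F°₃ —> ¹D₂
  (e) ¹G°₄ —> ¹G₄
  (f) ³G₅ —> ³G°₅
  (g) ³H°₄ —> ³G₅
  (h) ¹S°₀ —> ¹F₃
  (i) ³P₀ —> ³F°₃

5

(a) forbidden (parity, ΔS fail)
(b) allowed
(c) forbidden (parity, ΔL, ΔJ fail)
(d) allowed
(e) allowed
(f) allowed
(g) allowed
(h) forbidden (ΔL, ΔJ fail)
(i) forbidden (ΔL, ΔJ fail)
Total allowed: 5 of 9.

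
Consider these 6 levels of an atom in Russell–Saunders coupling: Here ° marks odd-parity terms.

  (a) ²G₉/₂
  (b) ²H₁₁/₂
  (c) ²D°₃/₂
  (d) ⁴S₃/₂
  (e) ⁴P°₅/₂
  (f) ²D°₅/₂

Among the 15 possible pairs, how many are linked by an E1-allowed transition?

1

(a)–(b): forbidden (parity).
(a)–(c): forbidden (ΔL, ΔJ).
(a)–(d): forbidden (parity, ΔS, ΔL, ΔJ).
(a)–(e): forbidden (ΔS, ΔL, ΔJ).
(a)–(f): forbidden (ΔL, ΔJ).
(b)–(c): forbidden (ΔL, ΔJ).
(b)–(d): forbidden (parity, ΔS, ΔL, ΔJ).
(b)–(e): forbidden (ΔS, ΔL, ΔJ).
(b)–(f): forbidden (ΔL, ΔJ).
(c)–(d): forbidden (ΔS, ΔL).
(c)–(e): forbidden (parity, ΔS).
(c)–(f): forbidden (parity).
(d)–(e): allowed.
(d)–(f): forbidden (ΔS, ΔL).
(e)–(f): forbidden (parity, ΔS).
Allowed pairs: 1 of 15.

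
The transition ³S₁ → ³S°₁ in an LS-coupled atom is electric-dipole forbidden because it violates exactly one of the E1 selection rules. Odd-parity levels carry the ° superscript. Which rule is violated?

Reading off the term symbols: S 1→1, L 0→0, J 1→1, parity even→odd.
ΔS = 0: S: 1 → 1 — ✓.
ΔL = 0, ±1 (not L=0↔0): L: 0 → 0, ΔL = +0 — ✗.
ΔJ = 0, ±1 (not J=0↔0): J: 1 → 1, ΔJ = +0 — ✓.
Parity must change: even → odd — ✓.

the L=0 ↔ L=0 exclusion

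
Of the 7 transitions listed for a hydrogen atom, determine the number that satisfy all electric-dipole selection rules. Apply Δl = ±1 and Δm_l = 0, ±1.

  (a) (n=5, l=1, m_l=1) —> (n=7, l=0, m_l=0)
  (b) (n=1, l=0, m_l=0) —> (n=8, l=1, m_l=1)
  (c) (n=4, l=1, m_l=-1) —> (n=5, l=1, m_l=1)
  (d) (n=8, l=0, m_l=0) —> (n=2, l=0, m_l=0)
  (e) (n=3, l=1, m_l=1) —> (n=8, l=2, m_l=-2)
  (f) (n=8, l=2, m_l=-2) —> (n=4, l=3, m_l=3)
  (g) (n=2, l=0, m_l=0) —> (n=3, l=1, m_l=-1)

(a) allowed
(b) allowed
(c) forbidden — Δl = +0 (E1 requires Δl = ±1); Δm_l = +2 (E1 requires Δm_l = 0, ±1)
(d) forbidden — Δl = +0 (E1 requires Δl = ±1)
(e) forbidden — Δm_l = -3 (E1 requires Δm_l = 0, ±1)
(f) forbidden — Δm_l = +5 (E1 requires Δm_l = 0, ±1)
(g) allowed
Total allowed: 3 of 7.

3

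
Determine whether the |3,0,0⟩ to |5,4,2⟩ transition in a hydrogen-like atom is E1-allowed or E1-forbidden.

forbidden

Initial l = 0, final l = 4, so Δl = +4. E1 requires Δl = ±1: fails.
m_l: 0 → 2 (Δm_l = +2). |Δm_l| ≤ 1 fails.
The transition is electric-dipole forbidden.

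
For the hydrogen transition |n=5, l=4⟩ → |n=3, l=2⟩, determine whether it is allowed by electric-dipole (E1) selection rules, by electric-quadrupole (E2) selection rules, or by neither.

E2

Δl = 2 − 4 = -2; l_i + l_f = 6.
E1 (Δl = ±1): not satisfied.
E2 (Δl = 0,±2, l_i+l_f ≥ 2): satisfied.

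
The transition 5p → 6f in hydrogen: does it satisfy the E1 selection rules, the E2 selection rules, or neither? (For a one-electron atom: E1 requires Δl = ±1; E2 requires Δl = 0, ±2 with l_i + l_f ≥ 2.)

E2

Δl = 3 − 1 = +2; l_i + l_f = 4.
E1 (Δl = ±1): not satisfied.
E2 (Δl = 0,±2, l_i+l_f ≥ 2): satisfied.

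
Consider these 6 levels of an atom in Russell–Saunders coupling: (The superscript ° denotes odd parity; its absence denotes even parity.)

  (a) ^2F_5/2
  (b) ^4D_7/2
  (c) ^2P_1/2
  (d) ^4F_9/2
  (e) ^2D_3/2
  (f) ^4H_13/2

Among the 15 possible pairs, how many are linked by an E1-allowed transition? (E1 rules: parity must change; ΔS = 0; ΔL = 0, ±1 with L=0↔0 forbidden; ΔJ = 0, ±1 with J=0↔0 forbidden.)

(a)–(b): forbidden (parity, ΔS).
(a)–(c): forbidden (parity, ΔL, ΔJ).
(a)–(d): forbidden (parity, ΔS, ΔJ).
(a)–(e): forbidden (parity).
(a)–(f): forbidden (parity, ΔS, ΔL, ΔJ).
(b)–(c): forbidden (parity, ΔS, ΔJ).
(b)–(d): forbidden (parity).
(b)–(e): forbidden (parity, ΔS, ΔJ).
(b)–(f): forbidden (parity, ΔL, ΔJ).
(c)–(d): forbidden (parity, ΔS, ΔL, ΔJ).
(c)–(e): forbidden (parity).
(c)–(f): forbidden (parity, ΔS, ΔL, ΔJ).
(d)–(e): forbidden (parity, ΔS, ΔJ).
(d)–(f): forbidden (parity, ΔL, ΔJ).
(e)–(f): forbidden (parity, ΔS, ΔL, ΔJ).
Allowed pairs: 0 of 15.

0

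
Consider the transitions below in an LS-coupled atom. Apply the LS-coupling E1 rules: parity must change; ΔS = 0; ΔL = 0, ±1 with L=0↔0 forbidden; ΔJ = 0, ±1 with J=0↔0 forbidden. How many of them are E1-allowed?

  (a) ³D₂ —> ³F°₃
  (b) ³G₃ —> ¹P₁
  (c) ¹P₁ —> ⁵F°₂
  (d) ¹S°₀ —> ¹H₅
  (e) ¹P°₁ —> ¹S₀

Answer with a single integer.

(a) allowed
(b) forbidden (parity, ΔS, ΔL, ΔJ fail)
(c) forbidden (ΔS, ΔL fail)
(d) forbidden (ΔL, ΔJ fail)
(e) allowed
Total allowed: 2 of 5.

2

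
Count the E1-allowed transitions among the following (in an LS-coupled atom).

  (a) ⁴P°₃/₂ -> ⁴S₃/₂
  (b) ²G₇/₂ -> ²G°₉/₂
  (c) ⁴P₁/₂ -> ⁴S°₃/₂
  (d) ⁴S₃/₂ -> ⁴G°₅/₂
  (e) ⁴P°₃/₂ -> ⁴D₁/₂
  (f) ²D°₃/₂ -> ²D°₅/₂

4

(a) allowed
(b) allowed
(c) allowed
(d) forbidden (ΔL fails)
(e) allowed
(f) forbidden (parity fails)
Total allowed: 4 of 6.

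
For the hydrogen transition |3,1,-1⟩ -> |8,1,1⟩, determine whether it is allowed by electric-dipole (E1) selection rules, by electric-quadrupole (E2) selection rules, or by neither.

Δl = 1 − 1 = +0; l_i + l_f = 2.
Δm_l = +2.
E1 (Δl = ±1, |Δm_l| ≤ 1): not satisfied.
E2 (Δl = 0,±2, l_i+l_f ≥ 2, |Δm_l| ≤ 2): satisfied.

E2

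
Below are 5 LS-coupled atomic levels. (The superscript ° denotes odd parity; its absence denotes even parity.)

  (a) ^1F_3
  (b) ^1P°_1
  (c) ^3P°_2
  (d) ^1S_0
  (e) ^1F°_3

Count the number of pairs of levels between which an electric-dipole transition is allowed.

2

(a)–(b): forbidden (ΔL, ΔJ).
(a)–(c): forbidden (ΔS, ΔL).
(a)–(d): forbidden (parity, ΔL, ΔJ).
(a)–(e): allowed.
(b)–(c): forbidden (parity, ΔS).
(b)–(d): allowed.
(b)–(e): forbidden (parity, ΔL, ΔJ).
(c)–(d): forbidden (ΔS, ΔJ).
(c)–(e): forbidden (parity, ΔS, ΔL).
(d)–(e): forbidden (ΔL, ΔJ).
Allowed pairs: 2 of 10.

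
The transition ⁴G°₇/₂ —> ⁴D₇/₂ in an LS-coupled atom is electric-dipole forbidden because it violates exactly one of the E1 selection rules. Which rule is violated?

Initial level: S=3/2, L=4, J=7/2, parity odd. Final level: S=3/2, L=2, J=7/2, parity even.
Parity must change: odd → even — satisfied.
ΔL = 0, ±1 (not L=0↔0): L: 4 → 2, ΔL = -2 — violated.
ΔJ = 0, ±1 (not J=0↔0): J: 7/2 → 7/2, ΔJ = +0 — satisfied.
ΔS = 0: S: 3/2 → 3/2 — satisfied.

the ΔL = 0, ±1 rule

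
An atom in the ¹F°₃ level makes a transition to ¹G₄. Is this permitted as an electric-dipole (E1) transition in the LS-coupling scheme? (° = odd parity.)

allowed

Parity must change: odd → even — passes.
ΔS = 0: S: 0 → 0 — passes.
ΔL = 0, ±1 (not L=0↔0): L: 3 → 4, ΔL = +1 — passes.
ΔJ = 0, ±1 (not J=0↔0): J: 3 → 4, ΔJ = +1 — passes.
All four E1 rules are satisfied.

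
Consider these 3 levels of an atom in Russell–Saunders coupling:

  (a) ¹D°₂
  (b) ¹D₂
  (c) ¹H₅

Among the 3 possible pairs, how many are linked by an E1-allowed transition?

1

(a)–(b): allowed.
(a)–(c): forbidden (ΔL, ΔJ).
(b)–(c): forbidden (parity, ΔL, ΔJ).
Allowed pairs: 1 of 3.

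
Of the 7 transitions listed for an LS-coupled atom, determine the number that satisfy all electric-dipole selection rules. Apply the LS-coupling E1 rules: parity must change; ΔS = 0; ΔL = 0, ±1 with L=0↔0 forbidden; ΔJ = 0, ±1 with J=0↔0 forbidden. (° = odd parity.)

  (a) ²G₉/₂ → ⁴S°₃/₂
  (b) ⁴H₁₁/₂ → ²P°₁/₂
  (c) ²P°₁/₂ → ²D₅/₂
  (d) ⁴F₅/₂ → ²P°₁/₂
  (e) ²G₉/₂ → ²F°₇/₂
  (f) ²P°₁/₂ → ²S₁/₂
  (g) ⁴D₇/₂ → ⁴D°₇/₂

3

(a) forbidden (ΔS, ΔL, ΔJ fail)
(b) forbidden (ΔS, ΔL, ΔJ fail)
(c) forbidden (ΔJ fails)
(d) forbidden (ΔS, ΔL, ΔJ fail)
(e) allowed
(f) allowed
(g) allowed
Total allowed: 3 of 7.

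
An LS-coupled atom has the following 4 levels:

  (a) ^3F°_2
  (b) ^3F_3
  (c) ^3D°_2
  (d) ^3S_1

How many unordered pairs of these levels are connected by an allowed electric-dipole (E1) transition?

(a)–(b): allowed.
(a)–(c): forbidden (parity).
(a)–(d): forbidden (ΔL).
(b)–(c): allowed.
(b)–(d): forbidden (parity, ΔL, ΔJ).
(c)–(d): forbidden (ΔL).
Allowed pairs: 2 of 6.

2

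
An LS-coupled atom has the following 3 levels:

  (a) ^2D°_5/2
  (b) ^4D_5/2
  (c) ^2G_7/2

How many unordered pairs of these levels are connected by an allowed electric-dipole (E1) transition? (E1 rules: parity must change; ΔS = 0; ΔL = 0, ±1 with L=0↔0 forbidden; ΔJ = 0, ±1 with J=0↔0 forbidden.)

0

(a)–(b): forbidden (ΔS).
(a)–(c): forbidden (ΔL).
(b)–(c): forbidden (parity, ΔS, ΔL).
Allowed pairs: 0 of 3.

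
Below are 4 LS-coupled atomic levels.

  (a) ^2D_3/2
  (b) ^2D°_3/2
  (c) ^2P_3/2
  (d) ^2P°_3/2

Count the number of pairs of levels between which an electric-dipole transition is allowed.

(a)–(b): allowed.
(a)–(c): forbidden (parity).
(a)–(d): allowed.
(b)–(c): allowed.
(b)–(d): forbidden (parity).
(c)–(d): allowed.
Allowed pairs: 4 of 6.

4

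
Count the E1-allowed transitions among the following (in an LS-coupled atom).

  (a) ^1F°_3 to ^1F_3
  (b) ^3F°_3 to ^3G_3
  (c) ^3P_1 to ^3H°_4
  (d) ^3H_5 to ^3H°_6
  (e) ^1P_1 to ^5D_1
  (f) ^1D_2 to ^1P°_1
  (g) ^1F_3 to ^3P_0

(a) allowed
(b) allowed
(c) forbidden (ΔL, ΔJ fail)
(d) allowed
(e) forbidden (parity, ΔS fail)
(f) allowed
(g) forbidden (parity, ΔS, ΔL, ΔJ fail)
Total allowed: 4 of 7.

4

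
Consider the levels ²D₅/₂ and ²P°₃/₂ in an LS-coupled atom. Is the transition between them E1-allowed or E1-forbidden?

Parity must change: even → odd — passes.
ΔS = 0: S: 1/2 → 1/2 — passes.
ΔL = 0, ±1 (not L=0↔0): L: 2 → 1, ΔL = -1 — passes.
ΔJ = 0, ±1 (not J=0↔0): J: 5/2 → 3/2, ΔJ = -1 — passes.
All four E1 rules are satisfied.

allowed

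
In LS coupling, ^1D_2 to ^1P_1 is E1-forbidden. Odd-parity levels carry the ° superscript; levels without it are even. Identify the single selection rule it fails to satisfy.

parity

Reading off the term symbols: S 0→0, L 2→1, J 2→1, parity even→even.
Parity must change: even → even — fails.
ΔS = 0: S: 0 → 0 — passes.
ΔL = 0, ±1 (not L=0↔0): L: 2 → 1, ΔL = -1 — passes.
ΔJ = 0, ±1 (not J=0↔0): J: 2 → 1, ΔJ = -1 — passes.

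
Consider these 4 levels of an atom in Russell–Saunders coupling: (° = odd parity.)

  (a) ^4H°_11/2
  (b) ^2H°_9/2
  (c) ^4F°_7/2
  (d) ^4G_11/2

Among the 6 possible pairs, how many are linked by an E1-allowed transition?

1

(a)–(b): forbidden (parity, ΔS).
(a)–(c): forbidden (parity, ΔL, ΔJ).
(a)–(d): allowed.
(b)–(c): forbidden (parity, ΔS, ΔL).
(b)–(d): forbidden (ΔS).
(c)–(d): forbidden (ΔJ).
Allowed pairs: 1 of 6.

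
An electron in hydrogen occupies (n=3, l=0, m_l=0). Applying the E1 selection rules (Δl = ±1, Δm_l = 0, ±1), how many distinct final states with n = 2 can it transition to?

E1 requires Δl = ±1, so l_f ∈ {-1, 1}; with 0 ≤ l_f ≤ n_f−1 = 1, the allowed l_f values are {1}.
For l_f = 1: m_f ∈ {m_i−1, m_i, m_i+1} ∩ [−1, 1] = {-1, 0, 1} → 3 states.
Total: 3.

3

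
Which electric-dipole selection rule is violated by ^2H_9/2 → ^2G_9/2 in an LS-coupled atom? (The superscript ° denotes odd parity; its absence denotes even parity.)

Parity must change: even → even — violated.
ΔS = 0: S: 1/2 → 1/2 — satisfied.
ΔL = 0, ±1 (not L=0↔0): L: 5 → 4, ΔL = -1 — satisfied.
ΔJ = 0, ±1 (not J=0↔0): J: 9/2 → 9/2, ΔJ = +0 — satisfied.

parity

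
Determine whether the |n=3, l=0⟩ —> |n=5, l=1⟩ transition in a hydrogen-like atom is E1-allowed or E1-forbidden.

Initial l = 0, final l = 1, so Δl = +1. E1 requires Δl = ±1: ✓.
All E1 selection rules are satisfied.

allowed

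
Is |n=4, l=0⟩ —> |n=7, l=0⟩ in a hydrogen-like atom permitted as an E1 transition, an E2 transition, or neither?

neither

Δl = 0 − 0 = +0; l_i + l_f = 0.
E1 (Δl = ±1): not satisfied.
E2 (Δl = 0,±2, l_i+l_f ≥ 2): not satisfied.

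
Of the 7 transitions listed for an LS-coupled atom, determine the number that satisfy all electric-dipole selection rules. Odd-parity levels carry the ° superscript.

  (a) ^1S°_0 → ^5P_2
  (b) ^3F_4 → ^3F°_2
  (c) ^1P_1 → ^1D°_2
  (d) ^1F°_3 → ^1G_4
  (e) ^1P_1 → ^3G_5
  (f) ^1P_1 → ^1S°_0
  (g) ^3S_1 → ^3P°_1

4

(a) forbidden (ΔS, ΔJ fail)
(b) forbidden (ΔJ fails)
(c) allowed
(d) allowed
(e) forbidden (parity, ΔS, ΔL, ΔJ fail)
(f) allowed
(g) allowed
Total allowed: 4 of 7.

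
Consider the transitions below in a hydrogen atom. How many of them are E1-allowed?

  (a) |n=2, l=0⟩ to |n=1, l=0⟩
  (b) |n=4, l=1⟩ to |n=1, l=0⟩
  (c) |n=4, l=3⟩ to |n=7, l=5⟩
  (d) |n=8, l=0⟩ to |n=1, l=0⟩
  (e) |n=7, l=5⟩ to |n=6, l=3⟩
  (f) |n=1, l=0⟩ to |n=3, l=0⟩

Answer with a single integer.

1

(a) forbidden — Δl = +0 (E1 requires Δl = ±1)
(b) allowed
(c) forbidden — Δl = +2 (E1 requires Δl = ±1)
(d) forbidden — Δl = +0 (E1 requires Δl = ±1)
(e) forbidden — Δl = -2 (E1 requires Δl = ±1)
(f) forbidden — Δl = +0 (E1 requires Δl = ±1)
Total allowed: 1 of 6.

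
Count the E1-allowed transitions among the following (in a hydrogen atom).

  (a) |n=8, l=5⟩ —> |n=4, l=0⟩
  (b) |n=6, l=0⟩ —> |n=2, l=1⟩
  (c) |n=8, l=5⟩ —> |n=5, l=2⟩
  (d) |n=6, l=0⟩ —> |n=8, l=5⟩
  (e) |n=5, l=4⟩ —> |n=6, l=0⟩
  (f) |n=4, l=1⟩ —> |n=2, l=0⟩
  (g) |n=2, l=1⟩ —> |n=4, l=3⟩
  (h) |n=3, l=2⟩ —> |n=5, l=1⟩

(a) forbidden — Δl = -5 (E1 requires Δl = ±1)
(b) allowed
(c) forbidden — Δl = -3 (E1 requires Δl = ±1)
(d) forbidden — Δl = +5 (E1 requires Δl = ±1)
(e) forbidden — Δl = -4 (E1 requires Δl = ±1)
(f) allowed
(g) forbidden — Δl = +2 (E1 requires Δl = ±1)
(h) allowed
Total allowed: 3 of 8.

3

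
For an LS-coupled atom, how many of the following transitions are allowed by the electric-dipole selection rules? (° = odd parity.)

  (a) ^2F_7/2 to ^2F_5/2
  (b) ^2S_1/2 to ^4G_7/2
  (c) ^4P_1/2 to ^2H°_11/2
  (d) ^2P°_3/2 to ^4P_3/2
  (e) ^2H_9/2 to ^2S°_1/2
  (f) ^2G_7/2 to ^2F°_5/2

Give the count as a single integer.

(a) forbidden (parity fails)
(b) forbidden (parity, ΔS, ΔL, ΔJ fail)
(c) forbidden (ΔS, ΔL, ΔJ fail)
(d) forbidden (ΔS fails)
(e) forbidden (ΔL, ΔJ fail)
(f) allowed
Total allowed: 1 of 6.

1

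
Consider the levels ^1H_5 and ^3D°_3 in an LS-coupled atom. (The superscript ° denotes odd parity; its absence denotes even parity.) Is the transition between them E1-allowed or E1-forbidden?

Initial level: S=0, L=5, J=5, parity even. Final level: S=1, L=2, J=3, parity odd.
Parity must change: even → odd — ✓.
ΔS = 0: S: 0 → 1 — ✗.
ΔL = 0, ±1 (not L=0↔0): L: 5 → 2, ΔL = -3 — ✗.
ΔJ = 0, ±1 (not J=0↔0): J: 5 → 3, ΔJ = -2 — ✗.
Rule(s) violated: ΔS, ΔL, ΔJ.

forbidden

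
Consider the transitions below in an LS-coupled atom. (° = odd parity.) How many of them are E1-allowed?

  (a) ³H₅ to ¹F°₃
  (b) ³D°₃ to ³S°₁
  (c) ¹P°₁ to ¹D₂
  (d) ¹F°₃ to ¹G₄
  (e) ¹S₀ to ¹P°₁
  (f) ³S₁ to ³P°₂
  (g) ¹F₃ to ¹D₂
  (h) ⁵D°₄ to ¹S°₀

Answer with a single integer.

(a) forbidden (ΔS, ΔL, ΔJ fail)
(b) forbidden (parity, ΔL, ΔJ fail)
(c) allowed
(d) allowed
(e) allowed
(f) allowed
(g) forbidden (parity fails)
(h) forbidden (parity, ΔS, ΔL, ΔJ fail)
Total allowed: 4 of 8.

4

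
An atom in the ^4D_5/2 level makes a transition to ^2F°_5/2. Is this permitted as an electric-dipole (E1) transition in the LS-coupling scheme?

forbidden

Parity must change: even → odd — satisfied.
ΔJ = 0, ±1 (not J=0↔0): J: 5/2 → 5/2, ΔJ = +0 — satisfied.
ΔL = 0, ±1 (not L=0↔0): L: 2 → 3, ΔL = +1 — satisfied.
ΔS = 0: S: 3/2 → 1/2 — violated.
Rule(s) violated: ΔS.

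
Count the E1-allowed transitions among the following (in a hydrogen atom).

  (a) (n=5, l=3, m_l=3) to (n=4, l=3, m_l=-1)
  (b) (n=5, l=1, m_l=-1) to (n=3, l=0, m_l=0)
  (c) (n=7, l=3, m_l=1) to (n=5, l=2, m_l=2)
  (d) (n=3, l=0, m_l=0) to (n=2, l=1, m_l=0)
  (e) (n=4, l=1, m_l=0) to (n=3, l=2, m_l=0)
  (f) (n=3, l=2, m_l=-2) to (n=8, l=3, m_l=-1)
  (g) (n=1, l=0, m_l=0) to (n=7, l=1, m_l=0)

6

(a) forbidden — Δl = +0 (E1 requires Δl = ±1); Δm_l = -4 (E1 requires Δm_l = 0, ±1)
(b) allowed
(c) allowed
(d) allowed
(e) allowed
(f) allowed
(g) allowed
Total allowed: 6 of 7.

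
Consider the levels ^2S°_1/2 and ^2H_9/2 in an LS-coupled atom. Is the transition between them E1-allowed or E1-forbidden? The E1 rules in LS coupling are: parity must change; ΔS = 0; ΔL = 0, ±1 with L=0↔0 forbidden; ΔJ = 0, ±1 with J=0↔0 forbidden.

ΔL = 0, ±1 (not L=0↔0): L: 0 → 5, ΔL = +5 — ✗.
ΔS = 0: S: 1/2 → 1/2 — ✓.
ΔJ = 0, ±1 (not J=0↔0): J: 1/2 → 9/2, ΔJ = +4 — ✗.
Parity must change: odd → even — ✓.
Rule(s) violated: ΔL, ΔJ.

forbidden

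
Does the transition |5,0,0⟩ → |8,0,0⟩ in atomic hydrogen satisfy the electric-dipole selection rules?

forbidden

l: 0 → 0 (Δl = +0). Δl = ±1 fails.
m_l: 0 → 0 (Δm_l = +0). |Δm_l| ≤ 1 passes.
The transition is electric-dipole forbidden.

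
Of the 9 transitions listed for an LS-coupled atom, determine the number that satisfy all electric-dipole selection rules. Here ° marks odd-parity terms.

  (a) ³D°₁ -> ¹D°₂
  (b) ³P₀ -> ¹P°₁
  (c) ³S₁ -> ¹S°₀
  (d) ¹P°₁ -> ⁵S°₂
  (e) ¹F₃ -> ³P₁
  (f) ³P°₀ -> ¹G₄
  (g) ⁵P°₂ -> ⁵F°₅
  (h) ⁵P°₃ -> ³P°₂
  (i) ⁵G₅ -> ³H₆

0

(a) forbidden (parity, ΔS fail)
(b) forbidden (ΔS fails)
(c) forbidden (ΔS, ΔL fail)
(d) forbidden (parity, ΔS fail)
(e) forbidden (parity, ΔS, ΔL, ΔJ fail)
(f) forbidden (ΔS, ΔL, ΔJ fail)
(g) forbidden (parity, ΔL, ΔJ fail)
(h) forbidden (parity, ΔS fail)
(i) forbidden (parity, ΔS fail)
Total allowed: 0 of 9.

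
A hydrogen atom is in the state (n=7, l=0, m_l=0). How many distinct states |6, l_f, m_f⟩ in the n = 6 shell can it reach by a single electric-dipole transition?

3

E1 requires Δl = ±1, so l_f ∈ {-1, 1}; with 0 ≤ l_f ≤ n_f−1 = 5, the allowed l_f values are {1}.
For l_f = 1: m_f ∈ {m_i−1, m_i, m_i+1} ∩ [−1, 1] = {-1, 0, 1} → 3 states.
Total: 3.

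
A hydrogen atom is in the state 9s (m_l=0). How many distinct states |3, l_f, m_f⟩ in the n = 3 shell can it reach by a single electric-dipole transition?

E1 requires Δl = ±1, so l_f ∈ {-1, 1}; with 0 ≤ l_f ≤ n_f−1 = 2, the allowed l_f values are {1}.
For l_f = 1: m_f ∈ {m_i−1, m_i, m_i+1} ∩ [−1, 1] = {-1, 0, 1} → 3 states.
Total: 3.

3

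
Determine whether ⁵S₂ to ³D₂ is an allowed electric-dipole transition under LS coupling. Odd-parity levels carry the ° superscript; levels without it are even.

ΔS = 0: S: 2 → 1 — violated.
ΔJ = 0, ±1 (not J=0↔0): J: 2 → 2, ΔJ = +0 — satisfied.
ΔL = 0, ±1 (not L=0↔0): L: 0 → 2, ΔL = +2 — violated.
Parity must change: even → even — violated.
Rule(s) violated: parity, ΔS, ΔL.

forbidden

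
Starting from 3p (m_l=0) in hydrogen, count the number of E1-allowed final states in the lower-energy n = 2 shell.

1

E1 requires Δl = ±1, so l_f ∈ {0, 2}; with 0 ≤ l_f ≤ n_f−1 = 1, the allowed l_f values are {0}.
For l_f = 0: m_f ∈ {m_i−1, m_i, m_i+1} ∩ [−0, 0] = {0} → 1 state.
Total: 1.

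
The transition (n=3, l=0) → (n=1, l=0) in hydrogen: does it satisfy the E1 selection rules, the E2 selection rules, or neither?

Δl = 0 − 0 = +0; l_i + l_f = 0.
E1 (Δl = ±1): not satisfied.
E2 (Δl = 0,±2, l_i+l_f ≥ 2): not satisfied.

neither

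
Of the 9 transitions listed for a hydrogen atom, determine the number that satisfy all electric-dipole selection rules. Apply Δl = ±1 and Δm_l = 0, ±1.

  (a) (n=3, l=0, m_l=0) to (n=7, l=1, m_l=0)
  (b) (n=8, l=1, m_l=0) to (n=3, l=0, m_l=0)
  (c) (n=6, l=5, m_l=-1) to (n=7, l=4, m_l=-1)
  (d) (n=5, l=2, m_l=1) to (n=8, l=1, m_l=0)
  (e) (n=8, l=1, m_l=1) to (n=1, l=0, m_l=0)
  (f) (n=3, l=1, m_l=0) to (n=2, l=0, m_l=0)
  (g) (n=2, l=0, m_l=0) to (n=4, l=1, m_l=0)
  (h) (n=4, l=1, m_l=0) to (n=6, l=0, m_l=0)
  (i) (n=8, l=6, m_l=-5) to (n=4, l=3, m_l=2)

(a) allowed
(b) allowed
(c) allowed
(d) allowed
(e) allowed
(f) allowed
(g) allowed
(h) allowed
(i) forbidden — Δl = -3 (E1 requires Δl = ±1); Δm_l = +7 (E1 requires Δm_l = 0, ±1)
Total allowed: 8 of 9.

8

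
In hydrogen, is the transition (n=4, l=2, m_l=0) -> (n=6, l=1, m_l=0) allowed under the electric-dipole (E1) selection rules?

Initial l = 2, final l = 1, so Δl = -1. E1 requires Δl = ±1: ✓.
m_l: 0 → 0 (Δm_l = +0). |Δm_l| ≤ 1 ✓.
All E1 selection rules are satisfied.

allowed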